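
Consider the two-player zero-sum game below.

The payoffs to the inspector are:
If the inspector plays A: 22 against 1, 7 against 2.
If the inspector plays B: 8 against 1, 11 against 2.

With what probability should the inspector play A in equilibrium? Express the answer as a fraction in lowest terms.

Row minima are 7 and 8, so the inspector's maximin is 8; column maxima are 22 and 11, so the inspectee's minimax is 11. These differ, so the equilibrium is in mixed strategies.
Let the inspector play A with probability p. The inspectee is indifferent when 22p + 8(1−p) = 7p + 11(1−p), giving p = 1/6.

1/6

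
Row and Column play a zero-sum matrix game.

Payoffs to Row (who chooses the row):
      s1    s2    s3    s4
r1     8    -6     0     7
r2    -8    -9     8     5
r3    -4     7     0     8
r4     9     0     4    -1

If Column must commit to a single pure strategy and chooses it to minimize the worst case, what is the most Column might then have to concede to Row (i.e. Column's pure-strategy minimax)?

7

The worst case (largest entry) in each column is s1: 9, s2: 7, s3: 8, s4: 8.
The best (smallest) of these is 7.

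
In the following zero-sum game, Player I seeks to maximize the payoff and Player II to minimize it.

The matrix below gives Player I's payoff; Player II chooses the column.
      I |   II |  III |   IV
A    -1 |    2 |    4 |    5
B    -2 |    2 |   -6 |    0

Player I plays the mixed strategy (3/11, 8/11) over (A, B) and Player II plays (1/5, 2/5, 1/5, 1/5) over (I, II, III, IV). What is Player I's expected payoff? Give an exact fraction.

Against (1/5, 2/5, 1/5, 1/5), each row's expected payoff is A: 12/5; B: -4/5.
Taking the (3/11, 8/11)-weighted average: (3/11)·(12/5) + (8/11)·(-4/5) = 4/55.

4/55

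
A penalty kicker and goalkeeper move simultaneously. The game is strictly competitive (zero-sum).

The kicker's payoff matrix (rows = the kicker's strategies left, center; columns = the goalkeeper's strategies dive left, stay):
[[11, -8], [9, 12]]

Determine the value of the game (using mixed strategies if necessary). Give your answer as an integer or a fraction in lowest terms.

Row minima are -8 and 9, so the kicker's maximin is 9; column maxima are 11 and 12, so the goalkeeper's minimax is 11. These differ, so the equilibrium is in mixed strategies.
Let the kicker play left with probability p. The goalkeeper is indifferent when 11p + 9(1−p) = −8p + 12(1−p), giving p = 3/22.
Let the goalkeeper play dive left with probability q. The kicker is indifferent when 11q − 8(1−q) = 9q + 12(1−q), giving q = 10/11.
The value is 11·(10/11) + (-8)·(1/11) = 102/11.

102/11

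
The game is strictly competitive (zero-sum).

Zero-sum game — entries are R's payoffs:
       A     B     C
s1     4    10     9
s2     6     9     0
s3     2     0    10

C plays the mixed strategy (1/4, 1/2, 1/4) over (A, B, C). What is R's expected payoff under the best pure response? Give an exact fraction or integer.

s1: (4)·(1/4) + (10)·(1/2) + (9)·(1/4) = 33/4.
s2: (6)·(1/4) + (9)·(1/2) + (0)·(1/4) = 6.
s3: (2)·(1/4) + (0)·(1/2) + (10)·(1/4) = 3.
The best pure response is s1 with expected payoff 33/4.

33/4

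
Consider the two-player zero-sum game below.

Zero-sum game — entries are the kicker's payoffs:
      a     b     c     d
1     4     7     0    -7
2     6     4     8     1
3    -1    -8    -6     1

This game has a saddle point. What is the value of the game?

1

Row minima: -7, 1, -8 → the kicker's maximin is 1.
Column maxima: 6, 7, 8, 1 → the goalkeeper's minimax is 1.
They coincide at (2, d), so the value is 1.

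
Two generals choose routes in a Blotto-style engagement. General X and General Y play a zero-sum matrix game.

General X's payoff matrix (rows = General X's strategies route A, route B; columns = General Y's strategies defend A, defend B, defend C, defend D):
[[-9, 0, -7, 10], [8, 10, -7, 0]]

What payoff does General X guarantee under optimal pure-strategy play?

-7

Row minima: -9, -7 → General X's maximin is -7.
Column maxima: 8, 10, -7, 10 → General Y's minimax is -7.
They coincide at (route B, defend C), so the value is -7.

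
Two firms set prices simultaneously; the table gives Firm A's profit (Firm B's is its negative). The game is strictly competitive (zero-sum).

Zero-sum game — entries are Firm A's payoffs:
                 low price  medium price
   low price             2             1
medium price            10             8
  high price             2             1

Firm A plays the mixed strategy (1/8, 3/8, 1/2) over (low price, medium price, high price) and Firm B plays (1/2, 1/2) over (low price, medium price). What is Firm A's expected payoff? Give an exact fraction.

Against (1/2, 1/2), each row's expected payoff is low price: 3/2; medium price: 9; high price: 3/2.
Taking the (1/8, 3/8, 1/2)-weighted average: (1/8)·(3/2) + (3/8)·(9) + (1/2)·(3/2) = 69/16.

69/16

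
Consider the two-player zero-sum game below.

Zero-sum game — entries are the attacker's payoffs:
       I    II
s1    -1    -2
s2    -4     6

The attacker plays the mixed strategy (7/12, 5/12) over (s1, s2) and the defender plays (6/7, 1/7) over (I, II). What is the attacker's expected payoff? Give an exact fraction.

Against (6/7, 1/7), each row's expected payoff is s1: -8/7; s2: -18/7.
Taking the (7/12, 5/12)-weighted average: (7/12)·(-8/7) + (5/12)·(-18/7) = -73/42.

-73/42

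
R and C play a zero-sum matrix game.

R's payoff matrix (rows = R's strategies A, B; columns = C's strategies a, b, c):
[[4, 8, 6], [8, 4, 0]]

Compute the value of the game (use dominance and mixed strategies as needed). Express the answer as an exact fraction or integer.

Column b is strictly dominated by c for C (it gives R more in every row).
The remaining 2×2 game on (A, B) × (a, c) has no saddle point. Let R play A with probability p; indifference gives 4p + 8(1−p) = 6p, so p = 4/5.
Similarly C's optimal q on a is 3/5, and the value is 4·(3/5) + (6)·(2/5) = 24/5.

24/5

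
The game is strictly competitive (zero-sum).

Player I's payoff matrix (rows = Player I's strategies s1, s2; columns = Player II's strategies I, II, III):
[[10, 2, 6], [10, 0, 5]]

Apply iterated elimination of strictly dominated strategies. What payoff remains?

Column I is strictly dominated by II for Player II (2<10, 0<10); eliminate I.
Column III is strictly dominated by II for Player II (2<6, 0<5); eliminate III.
Row s2 is strictly dominated by row s1 (2>0); eliminate s2.
Only (s1, II) remains, with payoff 2.

2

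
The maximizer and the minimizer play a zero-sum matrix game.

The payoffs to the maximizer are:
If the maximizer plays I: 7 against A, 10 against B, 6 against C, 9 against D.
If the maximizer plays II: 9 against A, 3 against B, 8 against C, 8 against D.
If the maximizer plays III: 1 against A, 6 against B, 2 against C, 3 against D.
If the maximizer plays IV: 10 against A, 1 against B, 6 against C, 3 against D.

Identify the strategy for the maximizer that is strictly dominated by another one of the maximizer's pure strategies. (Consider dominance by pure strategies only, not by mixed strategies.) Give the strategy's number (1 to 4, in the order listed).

Compare III with I: 7 > 1, 10 > 6, 6 > 2, 9 > 3.
So I strictly dominates III for the maximizer; III is strictly dominated.

3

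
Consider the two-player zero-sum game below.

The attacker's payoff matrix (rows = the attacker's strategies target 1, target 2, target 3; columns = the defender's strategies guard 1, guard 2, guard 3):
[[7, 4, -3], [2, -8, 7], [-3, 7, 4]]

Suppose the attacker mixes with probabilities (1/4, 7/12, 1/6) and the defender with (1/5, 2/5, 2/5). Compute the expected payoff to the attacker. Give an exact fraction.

13/12

Against (1/5, 2/5, 2/5), each row's expected payoff is target 1: 9/5; target 2: 0; target 3: 19/5.
Taking the (1/4, 7/12, 1/6)-weighted average: (1/4)·(9/5) + (7/12)·(0) + (1/6)·(19/5) = 13/12.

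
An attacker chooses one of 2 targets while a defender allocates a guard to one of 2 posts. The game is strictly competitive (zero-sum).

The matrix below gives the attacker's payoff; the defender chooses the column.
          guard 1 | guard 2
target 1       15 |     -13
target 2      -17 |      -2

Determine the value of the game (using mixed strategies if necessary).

-251/43

Row minima are -13 and -17, so the attacker's maximin is -13; column maxima are 15 and -2, so the defender's minimax is -2. These differ, so the equilibrium is in mixed strategies.
Let the attacker play target 1 with probability p. The defender is indifferent when 15p − 17(1−p) = −13p − 2(1−p), giving p = 15/43.
Let the defender play guard 1 with probability q. The attacker is indifferent when 15q − 13(1−q) = −17q − 2(1−q), giving q = 11/43.
The value is 15·(11/43) + (-13)·(32/43) = -251/43.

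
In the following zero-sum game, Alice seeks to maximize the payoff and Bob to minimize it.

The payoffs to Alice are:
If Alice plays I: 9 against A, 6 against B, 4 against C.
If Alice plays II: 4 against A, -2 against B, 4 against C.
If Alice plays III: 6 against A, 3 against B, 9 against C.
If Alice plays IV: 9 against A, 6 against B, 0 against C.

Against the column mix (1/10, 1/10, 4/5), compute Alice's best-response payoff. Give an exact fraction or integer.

I: (9)·(1/10) + (6)·(1/10) + (4)·(4/5) = 47/10.
II: (4)·(1/10) + (-2)·(1/10) + (4)·(4/5) = 17/5.
III: (6)·(1/10) + (3)·(1/10) + (9)·(4/5) = 81/10.
IV: (9)·(1/10) + (6)·(1/10) + (0)·(4/5) = 3/2.
The best pure response is III with expected payoff 81/10.

81/10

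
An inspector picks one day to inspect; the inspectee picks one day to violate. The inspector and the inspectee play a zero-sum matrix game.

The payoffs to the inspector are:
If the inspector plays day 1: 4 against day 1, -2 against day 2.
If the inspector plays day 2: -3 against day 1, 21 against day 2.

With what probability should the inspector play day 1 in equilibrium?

Row minima are -2 and -3, so the inspector's maximin is -2; column maxima are 4 and 21, so the inspectee's minimax is 4. These differ, so the equilibrium is in mixed strategies.
Let the inspector play day 1 with probability p. The inspectee is indifferent when 4p − 3(1−p) = −2p + 21(1−p), giving p = 4/5.

4/5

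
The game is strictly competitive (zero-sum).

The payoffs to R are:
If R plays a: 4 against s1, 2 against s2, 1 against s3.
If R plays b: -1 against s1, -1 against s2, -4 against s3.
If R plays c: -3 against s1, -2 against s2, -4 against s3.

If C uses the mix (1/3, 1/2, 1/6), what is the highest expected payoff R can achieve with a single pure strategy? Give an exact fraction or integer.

5/2

a: (4)·(1/3) + (2)·(1/2) + (1)·(1/6) = 5/2.
b: (-1)·(1/3) + (-1)·(1/2) + (-4)·(1/6) = -3/2.
c: (-3)·(1/3) + (-2)·(1/2) + (-4)·(1/6) = -8/3.
The best pure response is a with expected payoff 5/2.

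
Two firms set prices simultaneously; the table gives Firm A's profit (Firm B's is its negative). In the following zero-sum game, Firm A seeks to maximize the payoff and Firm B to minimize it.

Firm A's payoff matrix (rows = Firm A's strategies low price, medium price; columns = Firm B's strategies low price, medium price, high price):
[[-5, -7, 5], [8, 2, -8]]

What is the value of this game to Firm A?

-23/11

Column low price is strictly dominated by medium price for Firm B (it gives Firm A more in every row).
The remaining 2×2 game on (low price, medium price) × (medium price, high price) has no saddle point. Let Firm A play low price with probability p; indifference gives −7p + 2(1−p) = 5p − 8(1−p), so p = 5/11.
Similarly Firm B's optimal q on medium price is 13/22, and the value is -7·(13/22) + (5)·(9/22) = -23/11.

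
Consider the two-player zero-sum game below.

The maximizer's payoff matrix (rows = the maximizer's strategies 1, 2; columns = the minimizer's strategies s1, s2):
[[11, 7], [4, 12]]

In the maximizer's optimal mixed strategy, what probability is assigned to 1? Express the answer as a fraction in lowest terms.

2/3

Row minima are 7 and 4, so the maximizer's maximin is 7; column maxima are 11 and 12, so the minimizer's minimax is 11. These differ, so the equilibrium is in mixed strategies.
Let the maximizer play 1 with probability p. The minimizer is indifferent when 11p + 4(1−p) = 7p + 12(1−p), giving p = 2/3.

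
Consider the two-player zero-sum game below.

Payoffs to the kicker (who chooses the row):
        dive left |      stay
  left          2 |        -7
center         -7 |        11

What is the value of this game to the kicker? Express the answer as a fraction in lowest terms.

Row minima are -7 and -7, so the kicker's maximin is -7; column maxima are 2 and 11, so the goalkeeper's minimax is 2. These differ, so the equilibrium is in mixed strategies.
Let the kicker play left with probability p. The goalkeeper is indifferent when 2p − 7(1−p) = −7p + 11(1−p), giving p = 2/3.
Let the goalkeeper play dive left with probability q. The kicker is indifferent when 2q − 7(1−q) = −7q + 11(1−q), giving q = 2/3.
The value is 2·(2/3) + (-7)·(1/3) = -1.

-1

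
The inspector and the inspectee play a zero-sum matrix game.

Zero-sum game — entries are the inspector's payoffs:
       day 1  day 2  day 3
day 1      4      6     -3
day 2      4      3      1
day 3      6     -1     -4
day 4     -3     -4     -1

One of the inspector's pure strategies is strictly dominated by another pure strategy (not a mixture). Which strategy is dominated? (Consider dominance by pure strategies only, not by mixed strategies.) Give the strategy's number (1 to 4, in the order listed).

Compare day 4 with day 2: 4 > -3, 3 > -4, 1 > -1.
So day 2 strictly dominates day 4 for the inspector; day 4 is strictly dominated.

4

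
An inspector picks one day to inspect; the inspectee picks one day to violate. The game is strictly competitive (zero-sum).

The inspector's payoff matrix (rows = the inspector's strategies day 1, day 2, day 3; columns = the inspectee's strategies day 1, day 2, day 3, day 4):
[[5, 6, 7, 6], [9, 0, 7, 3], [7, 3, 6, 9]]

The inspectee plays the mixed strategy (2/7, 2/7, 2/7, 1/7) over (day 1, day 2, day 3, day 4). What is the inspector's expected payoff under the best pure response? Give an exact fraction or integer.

6

day 1: (5)·(2/7) + (6)·(2/7) + (7)·(2/7) + (6)·(1/7) = 6.
day 2: (9)·(2/7) + (0)·(2/7) + (7)·(2/7) + (3)·(1/7) = 5.
day 3: (7)·(2/7) + (3)·(2/7) + (6)·(2/7) + (9)·(1/7) = 41/7.
The best pure response is day 1 with expected payoff 6.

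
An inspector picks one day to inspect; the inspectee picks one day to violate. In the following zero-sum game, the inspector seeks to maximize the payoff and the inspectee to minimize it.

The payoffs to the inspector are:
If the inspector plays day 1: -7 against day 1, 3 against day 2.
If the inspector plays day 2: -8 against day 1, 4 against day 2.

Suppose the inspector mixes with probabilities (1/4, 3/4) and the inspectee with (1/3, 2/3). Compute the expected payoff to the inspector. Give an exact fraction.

Against (1/3, 2/3), each row's expected payoff is day 1: -1/3; day 2: 0.
Taking the (1/4, 3/4)-weighted average: (1/4)·(-1/3) + (3/4)·(0) = -1/12.

-1/12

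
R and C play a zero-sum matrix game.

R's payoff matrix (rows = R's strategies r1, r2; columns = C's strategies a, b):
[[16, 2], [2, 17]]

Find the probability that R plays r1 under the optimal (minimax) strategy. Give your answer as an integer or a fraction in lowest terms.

Row minima are 2 and 2, so R's maximin is 2; column maxima are 16 and 17, so C's minimax is 16. These differ, so the equilibrium is in mixed strategies.
Let R play r1 with probability p. C is indifferent when 16p + 2(1−p) = 2p + 17(1−p), giving p = 15/29.

15/29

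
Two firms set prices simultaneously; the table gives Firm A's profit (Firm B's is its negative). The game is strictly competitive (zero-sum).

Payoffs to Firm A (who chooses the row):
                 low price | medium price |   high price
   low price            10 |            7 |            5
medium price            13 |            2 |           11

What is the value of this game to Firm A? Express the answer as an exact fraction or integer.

67/11

Column low price is strictly dominated by high price for Firm B (it gives Firm A more in every row).
The remaining 2×2 game on (low price, medium price) × (medium price, high price) has no saddle point. Let Firm A play low price with probability p; indifference gives 7p + 2(1−p) = 5p + 11(1−p), so p = 9/11.
Similarly Firm B's optimal q on medium price is 6/11, and the value is 7·(6/11) + (5)·(5/11) = 67/11.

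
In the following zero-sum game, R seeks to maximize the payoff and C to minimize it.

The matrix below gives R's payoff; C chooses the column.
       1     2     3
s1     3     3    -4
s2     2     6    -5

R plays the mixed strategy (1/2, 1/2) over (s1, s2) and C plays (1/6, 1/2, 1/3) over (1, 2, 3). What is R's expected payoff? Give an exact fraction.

7/6

Against (1/6, 1/2, 1/3), each row's expected payoff is s1: 2/3; s2: 5/3.
Taking the (1/2, 1/2)-weighted average: (1/2)·(2/3) + (1/2)·(5/3) = 7/6.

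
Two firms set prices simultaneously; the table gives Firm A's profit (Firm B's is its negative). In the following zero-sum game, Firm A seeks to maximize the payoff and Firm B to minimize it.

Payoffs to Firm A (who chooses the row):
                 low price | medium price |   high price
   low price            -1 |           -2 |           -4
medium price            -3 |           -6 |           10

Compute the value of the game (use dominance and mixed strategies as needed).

-22/9

Column low price is strictly dominated by medium price for Firm B (it gives Firm A more in every row).
The remaining 2×2 game on (low price, medium price) × (medium price, high price) has no saddle point. Let Firm A play low price with probability p; indifference gives −2p − 6(1−p) = −4p + 10(1−p), so p = 8/9.
Similarly Firm B's optimal q on medium price is 7/9, and the value is -2·(7/9) + (-4)·(2/9) = -22/9.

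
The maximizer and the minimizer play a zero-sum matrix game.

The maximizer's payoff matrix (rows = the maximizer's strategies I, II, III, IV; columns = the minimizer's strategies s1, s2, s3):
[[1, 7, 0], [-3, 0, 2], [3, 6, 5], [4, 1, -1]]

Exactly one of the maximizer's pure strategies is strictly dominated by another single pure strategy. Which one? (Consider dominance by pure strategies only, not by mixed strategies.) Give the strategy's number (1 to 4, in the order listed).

Compare II with III: 3 > -3, 6 > 0, 5 > 2.
So III strictly dominates II for the maximizer; II is strictly dominated.

2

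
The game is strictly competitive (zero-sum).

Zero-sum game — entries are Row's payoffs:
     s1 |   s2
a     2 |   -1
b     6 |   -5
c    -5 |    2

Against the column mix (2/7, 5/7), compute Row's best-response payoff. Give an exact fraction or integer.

a: (2)·(2/7) + (-1)·(5/7) = -1/7.
b: (6)·(2/7) + (-5)·(5/7) = -13/7.
c: (-5)·(2/7) + (2)·(5/7) = 0.
The best pure response is c with expected payoff 0.

0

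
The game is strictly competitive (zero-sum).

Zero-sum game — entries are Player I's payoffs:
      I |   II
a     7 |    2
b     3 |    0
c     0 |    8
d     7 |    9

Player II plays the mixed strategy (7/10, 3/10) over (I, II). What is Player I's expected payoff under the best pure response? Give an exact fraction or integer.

a: (7)·(7/10) + (2)·(3/10) = 11/2.
b: (3)·(7/10) + (0)·(3/10) = 21/10.
c: (0)·(7/10) + (8)·(3/10) = 12/5.
d: (7)·(7/10) + (9)·(3/10) = 38/5.
The best pure response is d with expected payoff 38/5.

38/5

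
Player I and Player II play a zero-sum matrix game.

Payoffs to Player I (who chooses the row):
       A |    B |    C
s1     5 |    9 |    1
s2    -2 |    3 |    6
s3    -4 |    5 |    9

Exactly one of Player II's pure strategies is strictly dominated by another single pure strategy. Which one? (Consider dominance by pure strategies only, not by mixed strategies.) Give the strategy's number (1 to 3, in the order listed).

2

Player II prefers columns that give Player I less. Compare B with A: 5 < 9, -2 < 3, -4 < 5.
So A strictly dominates B for Player II; B is strictly dominated.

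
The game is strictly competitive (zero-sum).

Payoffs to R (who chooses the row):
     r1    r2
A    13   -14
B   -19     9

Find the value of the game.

-149/55

Row minima are -14 and -19, so R's maximin is -14; column maxima are 13 and 9, so C's minimax is 9. These differ, so the equilibrium is in mixed strategies.
Let R play A with probability p. C is indifferent when 13p − 19(1−p) = −14p + 9(1−p), giving p = 28/55.
Let C play r1 with probability q. R is indifferent when 13q − 14(1−q) = −19q + 9(1−q), giving q = 23/55.
The value is 13·(23/55) + (-14)·(32/55) = -149/55.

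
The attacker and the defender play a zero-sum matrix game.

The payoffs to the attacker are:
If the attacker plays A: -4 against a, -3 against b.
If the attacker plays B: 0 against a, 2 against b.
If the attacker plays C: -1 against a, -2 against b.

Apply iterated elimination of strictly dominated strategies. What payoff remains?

0

Row C is strictly dominated by row B (0>-1, 2>-2); eliminate C.
Row A is strictly dominated by row B (0>-4, 2>-3); eliminate A.
Column b is strictly dominated by a for the defender (0<2); eliminate b.
Only (B, a) remains, with payoff 0.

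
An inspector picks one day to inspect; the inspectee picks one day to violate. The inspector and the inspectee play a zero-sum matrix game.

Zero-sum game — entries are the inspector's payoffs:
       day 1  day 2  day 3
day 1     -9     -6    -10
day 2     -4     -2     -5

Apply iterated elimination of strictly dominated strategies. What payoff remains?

-5

Row day 1 is strictly dominated by row day 2 (-4>-9, -2>-6, -5>-10); eliminate day 1.
Column day 1 is strictly dominated by day 3 for the inspectee (-5<-4); eliminate day 1.
Column day 2 is strictly dominated by day 3 for the inspectee (-5<-2); eliminate day 2.
Only (day 2, day 3) remains, with payoff -5.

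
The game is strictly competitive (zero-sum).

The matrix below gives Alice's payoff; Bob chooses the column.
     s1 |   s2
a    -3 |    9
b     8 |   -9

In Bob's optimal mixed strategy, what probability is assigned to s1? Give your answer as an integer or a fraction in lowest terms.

Row minima are -3 and -9, so Alice's maximin is -3; column maxima are 8 and 9, so Bob's minimax is 8. These differ, so the equilibrium is in mixed strategies.
Let Bob play s1 with probability q. Alice is indifferent when −3q + 9(1−q) = 8q − 9(1−q), giving q = 18/29.

18/29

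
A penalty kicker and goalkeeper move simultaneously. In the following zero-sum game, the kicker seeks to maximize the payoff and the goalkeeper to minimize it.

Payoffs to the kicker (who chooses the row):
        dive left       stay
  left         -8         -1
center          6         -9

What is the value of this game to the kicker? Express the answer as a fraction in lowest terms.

Row minima are -8 and -9, so the kicker's maximin is -8; column maxima are 6 and -1, so the goalkeeper's minimax is -1. These differ, so the equilibrium is in mixed strategies.
Let the kicker play left with probability p. The goalkeeper is indifferent when −8p + 6(1−p) = −p − 9(1−p), giving p = 15/22.
Let the goalkeeper play dive left with probability q. The kicker is indifferent when −8q − (1−q) = 6q − 9(1−q), giving q = 4/11.
The value is -8·(4/11) + (-1)·(7/11) = -39/11.

-39/11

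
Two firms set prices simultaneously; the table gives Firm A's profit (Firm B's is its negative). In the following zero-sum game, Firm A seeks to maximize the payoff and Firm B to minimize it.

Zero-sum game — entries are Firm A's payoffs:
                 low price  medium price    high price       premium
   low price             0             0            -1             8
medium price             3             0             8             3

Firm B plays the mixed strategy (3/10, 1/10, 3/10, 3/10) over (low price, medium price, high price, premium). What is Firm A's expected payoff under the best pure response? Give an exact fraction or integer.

low price: (0)·(3/10) + (0)·(1/10) + (-1)·(3/10) + (8)·(3/10) = 21/10.
medium price: (3)·(3/10) + (0)·(1/10) + (8)·(3/10) + (3)·(3/10) = 21/5.
The best pure response is medium price with expected payoff 21/5.

21/5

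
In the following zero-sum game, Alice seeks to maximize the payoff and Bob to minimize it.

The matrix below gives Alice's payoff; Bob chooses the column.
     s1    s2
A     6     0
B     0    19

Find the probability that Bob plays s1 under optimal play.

19/25

Row minima are 0 and 0, so Alice's maximin is 0; column maxima are 6 and 19, so Bob's minimax is 6. These differ, so the equilibrium is in mixed strategies.
Let Bob play s1 with probability q. Alice is indifferent when 6q = 19(1−q), giving q = 19/25.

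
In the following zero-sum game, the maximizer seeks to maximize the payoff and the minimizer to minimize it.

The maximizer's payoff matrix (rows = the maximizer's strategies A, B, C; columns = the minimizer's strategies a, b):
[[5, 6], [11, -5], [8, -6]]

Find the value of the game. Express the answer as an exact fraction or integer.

Row C is strictly dominated by row B, so the maximizer never plays it.
The remaining 2×2 game on (A, B) × (a, b) has no saddle point. Let the maximizer play A with probability p; indifference gives 5p + 11(1−p) = 6p − 5(1−p), so p = 16/17.
Similarly the minimizer's optimal q on a is 11/17, and the value is 5·(11/17) + (6)·(6/17) = 91/17.

91/17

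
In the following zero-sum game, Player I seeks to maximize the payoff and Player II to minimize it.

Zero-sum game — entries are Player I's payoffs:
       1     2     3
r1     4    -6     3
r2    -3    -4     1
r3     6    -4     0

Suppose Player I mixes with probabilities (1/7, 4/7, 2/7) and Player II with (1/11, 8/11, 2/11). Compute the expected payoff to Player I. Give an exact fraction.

Against (1/11, 8/11, 2/11), each row's expected payoff is r1: -38/11; r2: -3; r3: -26/11.
Taking the (1/7, 4/7, 2/7)-weighted average: (1/7)·(-38/11) + (4/7)·(-3) + (2/7)·(-26/11) = -222/77.

-222/77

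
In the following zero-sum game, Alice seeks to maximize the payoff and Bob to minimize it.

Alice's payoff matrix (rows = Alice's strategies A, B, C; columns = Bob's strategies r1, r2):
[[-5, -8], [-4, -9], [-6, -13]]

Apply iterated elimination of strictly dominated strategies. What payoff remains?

-8

Row C is strictly dominated by row A (-5>-6, -8>-13); eliminate C.
Column r1 is strictly dominated by r2 for Bob (-8<-5, -9<-4); eliminate r1.
Row B is strictly dominated by row A (-8>-9); eliminate B.
Only (A, r2) remains, with payoff -8.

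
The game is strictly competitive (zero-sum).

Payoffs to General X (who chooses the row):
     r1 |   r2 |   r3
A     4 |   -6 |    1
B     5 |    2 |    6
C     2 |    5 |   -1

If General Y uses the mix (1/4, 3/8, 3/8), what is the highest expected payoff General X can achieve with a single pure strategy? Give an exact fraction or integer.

A: (4)·(1/4) + (-6)·(3/8) + (1)·(3/8) = -7/8.
B: (5)·(1/4) + (2)·(3/8) + (6)·(3/8) = 17/4.
C: (2)·(1/4) + (5)·(3/8) + (-1)·(3/8) = 2.
The best pure response is B with expected payoff 17/4.

17/4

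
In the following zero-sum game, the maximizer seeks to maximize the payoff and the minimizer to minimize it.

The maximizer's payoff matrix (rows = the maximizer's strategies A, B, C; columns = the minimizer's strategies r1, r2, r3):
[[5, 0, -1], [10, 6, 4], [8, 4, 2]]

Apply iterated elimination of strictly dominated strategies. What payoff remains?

4

Row C is strictly dominated by row B (10>8, 6>4, 4>2); eliminate C.
Column r1 is strictly dominated by r2 for the minimizer (0<5, 6<10); eliminate r1.
Column r2 is strictly dominated by r3 for the minimizer (-1<0, 4<6); eliminate r2.
Row A is strictly dominated by row B (4>-1); eliminate A.
Only (B, r3) remains, with payoff 4.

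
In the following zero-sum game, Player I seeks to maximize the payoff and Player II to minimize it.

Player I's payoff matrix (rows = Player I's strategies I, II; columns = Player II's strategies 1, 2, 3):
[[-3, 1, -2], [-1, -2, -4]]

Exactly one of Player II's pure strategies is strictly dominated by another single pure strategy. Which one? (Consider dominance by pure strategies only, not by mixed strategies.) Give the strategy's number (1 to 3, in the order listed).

2

Player II prefers columns that give Player I less. Compare 2 with 3: -2 < 1, -4 < -2.
So 3 strictly dominates 2 for Player II; 2 is strictly dominated.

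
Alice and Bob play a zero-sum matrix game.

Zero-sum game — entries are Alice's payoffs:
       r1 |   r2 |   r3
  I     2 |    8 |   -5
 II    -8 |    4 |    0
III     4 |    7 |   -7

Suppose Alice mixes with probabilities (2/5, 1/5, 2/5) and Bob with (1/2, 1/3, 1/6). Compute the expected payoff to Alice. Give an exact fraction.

Against (1/2, 1/3, 1/6), each row's expected payoff is I: 17/6; II: -8/3; III: 19/6.
Taking the (2/5, 1/5, 2/5)-weighted average: (2/5)·(17/6) + (1/5)·(-8/3) + (2/5)·(19/6) = 28/15.

28/15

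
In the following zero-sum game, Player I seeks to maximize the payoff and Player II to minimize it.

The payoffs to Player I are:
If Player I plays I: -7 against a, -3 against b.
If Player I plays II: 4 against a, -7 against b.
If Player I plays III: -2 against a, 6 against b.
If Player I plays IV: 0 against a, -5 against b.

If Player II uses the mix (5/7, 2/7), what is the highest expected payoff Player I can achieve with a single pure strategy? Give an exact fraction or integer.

I: (-7)·(5/7) + (-3)·(2/7) = -41/7.
II: (4)·(5/7) + (-7)·(2/7) = 6/7.
III: (-2)·(5/7) + (6)·(2/7) = 2/7.
IV: (0)·(5/7) + (-5)·(2/7) = -10/7.
The best pure response is II with expected payoff 6/7.

6/7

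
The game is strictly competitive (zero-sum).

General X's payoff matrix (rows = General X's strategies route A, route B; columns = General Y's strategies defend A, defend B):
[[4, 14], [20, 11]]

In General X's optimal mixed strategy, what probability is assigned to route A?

Row minima are 4 and 11, so General X's maximin is 11; column maxima are 20 and 14, so General Y's minimax is 14. These differ, so the equilibrium is in mixed strategies.
Let General X play route A with probability p. General Y is indifferent when 4p + 20(1−p) = 14p + 11(1−p), giving p = 9/19.

9/19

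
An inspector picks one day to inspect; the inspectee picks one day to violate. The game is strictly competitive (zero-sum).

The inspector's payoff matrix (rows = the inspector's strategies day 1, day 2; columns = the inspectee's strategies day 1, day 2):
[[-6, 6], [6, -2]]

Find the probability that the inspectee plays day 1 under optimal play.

Row minima are -6 and -2, so the inspector's maximin is -2; column maxima are 6 and 6, so the inspectee's minimax is 6. These differ, so the equilibrium is in mixed strategies.
Let the inspectee play day 1 with probability q. The inspector is indifferent when −6q + 6(1−q) = 6q − 2(1−q), giving q = 2/5.

2/5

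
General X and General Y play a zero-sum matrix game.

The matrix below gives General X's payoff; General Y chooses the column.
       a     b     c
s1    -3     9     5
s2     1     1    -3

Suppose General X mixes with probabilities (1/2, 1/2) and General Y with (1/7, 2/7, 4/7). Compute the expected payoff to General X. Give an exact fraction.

Against (1/7, 2/7, 4/7), each row's expected payoff is s1: 5; s2: -9/7.
Taking the (1/2, 1/2)-weighted average: (1/2)·(5) + (1/2)·(-9/7) = 13/7.

13/7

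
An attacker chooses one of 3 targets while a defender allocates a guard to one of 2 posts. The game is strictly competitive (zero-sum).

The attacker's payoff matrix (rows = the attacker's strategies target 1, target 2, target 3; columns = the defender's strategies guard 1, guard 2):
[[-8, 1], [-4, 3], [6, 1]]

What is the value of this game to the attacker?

Row target 1 is strictly dominated by row target 2, so the attacker never plays it.
The remaining 2×2 game on (target 2, target 3) × (guard 1, guard 2) has no saddle point. Let the attacker play target 2 with probability p; indifference gives −4p + 6(1−p) = 3p + (1−p), so p = 5/12.
Similarly the defender's optimal q on guard 1 is 1/6, and the value is -4·(1/6) + (3)·(5/6) = 11/6.

11/6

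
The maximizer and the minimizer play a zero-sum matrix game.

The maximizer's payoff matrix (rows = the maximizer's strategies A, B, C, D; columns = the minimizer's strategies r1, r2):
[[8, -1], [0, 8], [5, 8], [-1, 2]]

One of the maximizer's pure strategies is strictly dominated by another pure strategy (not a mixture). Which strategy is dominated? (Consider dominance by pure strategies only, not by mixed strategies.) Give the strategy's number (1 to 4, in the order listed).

Compare D with B: 0 > -1, 8 > 2.
So B strictly dominates D for the maximizer; D is strictly dominated.

4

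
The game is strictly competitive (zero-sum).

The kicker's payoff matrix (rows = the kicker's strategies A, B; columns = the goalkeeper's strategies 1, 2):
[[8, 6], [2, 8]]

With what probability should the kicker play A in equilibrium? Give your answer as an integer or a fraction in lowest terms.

3/4

Row minima are 6 and 2, so the kicker's maximin is 6; column maxima are 8 and 8, so the goalkeeper's minimax is 8. These differ, so the equilibrium is in mixed strategies.
Let the kicker play A with probability p. The goalkeeper is indifferent when 8p + 2(1−p) = 6p + 8(1−p), giving p = 3/4.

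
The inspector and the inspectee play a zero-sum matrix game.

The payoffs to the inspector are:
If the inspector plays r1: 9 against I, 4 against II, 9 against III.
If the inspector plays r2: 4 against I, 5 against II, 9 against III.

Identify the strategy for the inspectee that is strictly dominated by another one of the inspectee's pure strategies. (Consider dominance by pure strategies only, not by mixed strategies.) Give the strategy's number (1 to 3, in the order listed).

3

The inspectee prefers columns that give the inspector less. Compare III with II: 4 < 9, 5 < 9.
So II strictly dominates III for the inspectee; III is strictly dominated.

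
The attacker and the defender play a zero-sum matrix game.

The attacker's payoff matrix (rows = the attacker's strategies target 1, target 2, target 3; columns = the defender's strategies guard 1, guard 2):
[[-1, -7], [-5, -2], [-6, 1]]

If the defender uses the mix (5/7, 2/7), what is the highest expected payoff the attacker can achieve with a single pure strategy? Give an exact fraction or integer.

-19/7

target 1: (-1)·(5/7) + (-7)·(2/7) = -19/7.
target 2: (-5)·(5/7) + (-2)·(2/7) = -29/7.
target 3: (-6)·(5/7) + (1)·(2/7) = -4.
The best pure response is target 1 with expected payoff -19/7.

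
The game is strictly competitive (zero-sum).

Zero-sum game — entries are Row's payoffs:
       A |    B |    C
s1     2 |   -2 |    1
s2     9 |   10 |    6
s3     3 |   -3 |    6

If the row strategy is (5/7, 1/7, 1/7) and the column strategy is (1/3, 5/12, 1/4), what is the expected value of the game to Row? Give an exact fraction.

Against (1/3, 5/12, 1/4), each row's expected payoff is s1: 1/12; s2: 26/3; s3: 5/4.
Taking the (5/7, 1/7, 1/7)-weighted average: (5/7)·(1/12) + (1/7)·(26/3) + (1/7)·(5/4) = 31/21.

31/21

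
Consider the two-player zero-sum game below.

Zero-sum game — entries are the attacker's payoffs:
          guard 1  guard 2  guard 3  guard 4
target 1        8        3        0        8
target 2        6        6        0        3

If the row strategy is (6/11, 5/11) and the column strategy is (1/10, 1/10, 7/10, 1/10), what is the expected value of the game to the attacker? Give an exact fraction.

Against (1/10, 1/10, 7/10, 1/10), each row's expected payoff is target 1: 19/10; target 2: 3/2.
Taking the (6/11, 5/11)-weighted average: (6/11)·(19/10) + (5/11)·(3/2) = 189/110.

189/110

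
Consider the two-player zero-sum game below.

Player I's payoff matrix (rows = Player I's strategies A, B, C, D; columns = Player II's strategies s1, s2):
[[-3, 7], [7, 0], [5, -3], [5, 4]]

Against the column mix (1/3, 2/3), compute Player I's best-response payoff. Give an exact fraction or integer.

13/3

A: (-3)·(1/3) + (7)·(2/3) = 11/3.
B: (7)·(1/3) + (0)·(2/3) = 7/3.
C: (5)·(1/3) + (-3)·(2/3) = -1/3.
D: (5)·(1/3) + (4)·(2/3) = 13/3.
The best pure response is D with expected payoff 13/3.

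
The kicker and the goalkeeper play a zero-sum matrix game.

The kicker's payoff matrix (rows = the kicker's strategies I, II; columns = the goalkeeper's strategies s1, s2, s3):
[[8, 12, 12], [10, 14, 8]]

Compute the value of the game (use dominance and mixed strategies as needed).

Column s2 is strictly dominated by s1 for the goalkeeper (it gives the kicker more in every row).
The remaining 2×2 game on (I, II) × (s1, s3) has no saddle point. Let the kicker play I with probability p; indifference gives 8p + 10(1−p) = 12p + 8(1−p), so p = 1/3.
Similarly the goalkeeper's optimal q on s1 is 2/3, and the value is 8·(2/3) + (12)·(1/3) = 28/3.

28/3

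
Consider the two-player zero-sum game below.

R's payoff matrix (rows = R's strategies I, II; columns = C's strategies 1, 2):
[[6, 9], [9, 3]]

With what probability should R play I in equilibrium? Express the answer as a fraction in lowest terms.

Row minima are 6 and 3, so R's maximin is 6; column maxima are 9 and 9, so C's minimax is 9. These differ, so the equilibrium is in mixed strategies.
Let R play I with probability p. C is indifferent when 6p + 9(1−p) = 9p + 3(1−p), giving p = 2/3.

2/3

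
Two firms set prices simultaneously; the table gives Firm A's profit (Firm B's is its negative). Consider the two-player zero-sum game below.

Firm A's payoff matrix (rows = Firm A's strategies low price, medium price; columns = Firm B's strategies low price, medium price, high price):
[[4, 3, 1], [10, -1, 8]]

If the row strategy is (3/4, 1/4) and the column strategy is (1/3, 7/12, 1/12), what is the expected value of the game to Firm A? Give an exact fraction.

Against (1/3, 7/12, 1/12), each row's expected payoff is low price: 19/6; medium price: 41/12.
Taking the (3/4, 1/4)-weighted average: (3/4)·(19/6) + (1/4)·(41/12) = 155/48.

155/48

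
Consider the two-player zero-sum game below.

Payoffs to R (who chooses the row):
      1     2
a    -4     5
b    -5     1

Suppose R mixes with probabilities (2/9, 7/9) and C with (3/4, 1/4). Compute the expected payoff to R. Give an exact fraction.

Against (3/4, 1/4), each row's expected payoff is a: -7/4; b: -7/2.
Taking the (2/9, 7/9)-weighted average: (2/9)·(-7/4) + (7/9)·(-7/2) = -28/9.

-28/9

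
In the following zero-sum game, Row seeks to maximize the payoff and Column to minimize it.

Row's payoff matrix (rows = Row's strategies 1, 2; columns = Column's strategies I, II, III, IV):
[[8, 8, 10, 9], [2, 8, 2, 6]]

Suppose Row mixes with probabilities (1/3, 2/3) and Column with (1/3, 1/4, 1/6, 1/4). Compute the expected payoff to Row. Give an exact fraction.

211/36

Against (1/3, 1/4, 1/6, 1/4), each row's expected payoff is 1: 103/12; 2: 9/2.
Taking the (1/3, 2/3)-weighted average: (1/3)·(103/12) + (2/3)·(9/2) = 211/36.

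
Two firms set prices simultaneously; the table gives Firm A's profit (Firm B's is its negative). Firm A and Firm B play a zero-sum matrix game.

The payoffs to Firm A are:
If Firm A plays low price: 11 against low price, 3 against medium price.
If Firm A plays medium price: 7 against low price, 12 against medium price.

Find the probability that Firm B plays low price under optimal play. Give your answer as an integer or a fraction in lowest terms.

Row minima are 3 and 7, so Firm A's maximin is 7; column maxima are 11 and 12, so Firm B's minimax is 11. These differ, so the equilibrium is in mixed strategies.
Let Firm B play low price with probability q. Firm A is indifferent when 11q + 3(1−q) = 7q + 12(1−q), giving q = 9/13.

9/13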